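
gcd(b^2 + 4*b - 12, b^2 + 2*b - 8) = b - 2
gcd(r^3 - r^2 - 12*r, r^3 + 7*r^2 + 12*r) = r^2 + 3*r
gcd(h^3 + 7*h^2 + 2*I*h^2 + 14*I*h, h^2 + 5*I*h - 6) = h + 2*I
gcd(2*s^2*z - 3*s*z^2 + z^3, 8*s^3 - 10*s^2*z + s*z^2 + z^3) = 2*s^2 - 3*s*z + z^2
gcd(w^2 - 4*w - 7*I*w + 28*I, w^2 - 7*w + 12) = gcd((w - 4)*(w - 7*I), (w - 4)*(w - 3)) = w - 4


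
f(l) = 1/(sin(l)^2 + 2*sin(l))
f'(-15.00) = 0.69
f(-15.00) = -1.14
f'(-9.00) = 2.50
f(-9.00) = -1.53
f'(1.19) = -0.19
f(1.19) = 0.37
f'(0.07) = -101.84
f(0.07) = 6.91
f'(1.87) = 0.14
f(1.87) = 0.35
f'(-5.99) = -5.64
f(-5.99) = 1.51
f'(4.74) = -0.00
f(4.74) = -1.00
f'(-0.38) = -3.20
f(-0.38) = -1.65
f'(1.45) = -0.05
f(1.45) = 0.34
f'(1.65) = 0.04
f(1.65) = 0.33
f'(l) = (-2*sin(l)*cos(l) - 2*cos(l))/(sin(l)^2 + 2*sin(l))^2 = -2*(sin(l) + 1)*cos(l)/((sin(l) + 2)^2*sin(l)^2)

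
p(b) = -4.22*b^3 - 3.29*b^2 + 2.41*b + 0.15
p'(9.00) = -1082.27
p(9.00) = -3321.03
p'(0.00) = 2.41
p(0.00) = 0.15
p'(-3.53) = -132.12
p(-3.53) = 136.27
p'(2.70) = -107.65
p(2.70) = -100.39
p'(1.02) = -17.47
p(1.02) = -5.29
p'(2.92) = -124.75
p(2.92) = -125.93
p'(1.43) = -32.89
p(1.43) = -15.47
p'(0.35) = -1.44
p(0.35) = 0.41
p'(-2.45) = -57.46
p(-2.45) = 36.56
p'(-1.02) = -4.05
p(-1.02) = -1.25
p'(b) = -12.66*b^2 - 6.58*b + 2.41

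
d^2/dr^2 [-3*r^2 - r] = -6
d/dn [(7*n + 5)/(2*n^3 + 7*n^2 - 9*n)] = (-28*n^3 - 79*n^2 - 70*n + 45)/(n^2*(4*n^4 + 28*n^3 + 13*n^2 - 126*n + 81))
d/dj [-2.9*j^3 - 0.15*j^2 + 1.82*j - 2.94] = -8.7*j^2 - 0.3*j + 1.82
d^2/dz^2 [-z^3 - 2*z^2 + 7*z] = -6*z - 4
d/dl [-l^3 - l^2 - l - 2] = -3*l^2 - 2*l - 1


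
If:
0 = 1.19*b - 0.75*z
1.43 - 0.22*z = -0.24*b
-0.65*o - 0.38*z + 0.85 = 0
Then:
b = 13.11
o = -10.85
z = 20.80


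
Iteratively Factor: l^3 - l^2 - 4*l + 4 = (l + 2)*(l^2 - 3*l + 2) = (l - 1)*(l + 2)*(l - 2)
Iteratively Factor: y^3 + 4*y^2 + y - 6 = (y - 1)*(y^2 + 5*y + 6) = (y - 1)*(y + 3)*(y + 2)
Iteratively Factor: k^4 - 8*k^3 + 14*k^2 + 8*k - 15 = (k - 3)*(k^3 - 5*k^2 - k + 5) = (k - 3)*(k + 1)*(k^2 - 6*k + 5) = (k - 5)*(k - 3)*(k + 1)*(k - 1)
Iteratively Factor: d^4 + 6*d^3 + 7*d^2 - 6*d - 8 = (d - 1)*(d^3 + 7*d^2 + 14*d + 8) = (d - 1)*(d + 2)*(d^2 + 5*d + 4) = (d - 1)*(d + 1)*(d + 2)*(d + 4)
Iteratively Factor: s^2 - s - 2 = (s + 1)*(s - 2)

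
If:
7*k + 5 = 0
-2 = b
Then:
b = -2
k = -5/7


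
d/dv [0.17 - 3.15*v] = -3.15000000000000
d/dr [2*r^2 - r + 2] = 4*r - 1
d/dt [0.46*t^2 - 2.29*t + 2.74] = 0.92*t - 2.29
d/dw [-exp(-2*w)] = 2*exp(-2*w)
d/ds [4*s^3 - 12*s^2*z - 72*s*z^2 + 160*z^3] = 12*s^2 - 24*s*z - 72*z^2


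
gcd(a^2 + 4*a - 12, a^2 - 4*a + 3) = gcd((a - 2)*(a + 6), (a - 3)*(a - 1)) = 1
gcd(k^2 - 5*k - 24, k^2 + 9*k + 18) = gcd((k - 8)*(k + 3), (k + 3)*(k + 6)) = k + 3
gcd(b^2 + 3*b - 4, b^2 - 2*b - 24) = b + 4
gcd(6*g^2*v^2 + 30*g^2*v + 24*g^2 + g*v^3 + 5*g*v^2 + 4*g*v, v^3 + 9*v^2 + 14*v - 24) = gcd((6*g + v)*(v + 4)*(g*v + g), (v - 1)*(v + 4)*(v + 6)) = v + 4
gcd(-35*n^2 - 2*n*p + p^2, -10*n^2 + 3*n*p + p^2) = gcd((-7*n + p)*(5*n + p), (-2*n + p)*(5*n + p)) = 5*n + p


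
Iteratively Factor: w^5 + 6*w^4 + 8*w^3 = (w)*(w^4 + 6*w^3 + 8*w^2) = w*(w + 4)*(w^3 + 2*w^2) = w*(w + 2)*(w + 4)*(w^2) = w^2*(w + 2)*(w + 4)*(w)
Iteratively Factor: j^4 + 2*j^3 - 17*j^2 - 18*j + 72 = (j - 2)*(j^3 + 4*j^2 - 9*j - 36) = (j - 2)*(j + 3)*(j^2 + j - 12) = (j - 3)*(j - 2)*(j + 3)*(j + 4)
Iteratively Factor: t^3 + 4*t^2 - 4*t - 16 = (t + 2)*(t^2 + 2*t - 8) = (t + 2)*(t + 4)*(t - 2)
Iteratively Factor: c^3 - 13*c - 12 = (c - 4)*(c^2 + 4*c + 3) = (c - 4)*(c + 3)*(c + 1)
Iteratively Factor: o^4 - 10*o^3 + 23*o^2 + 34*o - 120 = (o + 2)*(o^3 - 12*o^2 + 47*o - 60) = (o - 3)*(o + 2)*(o^2 - 9*o + 20) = (o - 4)*(o - 3)*(o + 2)*(o - 5)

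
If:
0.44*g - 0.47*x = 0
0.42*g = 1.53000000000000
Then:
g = 3.64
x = 3.41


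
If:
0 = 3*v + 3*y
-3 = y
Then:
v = 3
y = -3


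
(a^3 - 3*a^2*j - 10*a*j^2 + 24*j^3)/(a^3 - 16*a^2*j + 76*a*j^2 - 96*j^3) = (a^2 - a*j - 12*j^2)/(a^2 - 14*a*j + 48*j^2)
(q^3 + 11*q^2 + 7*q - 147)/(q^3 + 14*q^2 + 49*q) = (q - 3)/q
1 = 1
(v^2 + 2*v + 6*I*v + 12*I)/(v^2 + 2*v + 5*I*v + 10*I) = (v + 6*I)/(v + 5*I)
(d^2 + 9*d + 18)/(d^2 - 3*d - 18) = (d + 6)/(d - 6)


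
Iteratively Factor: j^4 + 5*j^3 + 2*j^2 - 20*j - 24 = (j + 3)*(j^3 + 2*j^2 - 4*j - 8) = (j + 2)*(j + 3)*(j^2 - 4) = (j - 2)*(j + 2)*(j + 3)*(j + 2)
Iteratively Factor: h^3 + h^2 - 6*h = (h + 3)*(h^2 - 2*h) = (h - 2)*(h + 3)*(h)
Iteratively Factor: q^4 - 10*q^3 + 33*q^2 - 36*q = (q)*(q^3 - 10*q^2 + 33*q - 36) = q*(q - 3)*(q^2 - 7*q + 12) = q*(q - 4)*(q - 3)*(q - 3)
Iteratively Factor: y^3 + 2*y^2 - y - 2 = (y - 1)*(y^2 + 3*y + 2) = (y - 1)*(y + 2)*(y + 1)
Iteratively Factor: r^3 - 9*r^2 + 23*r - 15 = (r - 3)*(r^2 - 6*r + 5) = (r - 5)*(r - 3)*(r - 1)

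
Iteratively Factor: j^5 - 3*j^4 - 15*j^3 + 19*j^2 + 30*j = (j - 5)*(j^4 + 2*j^3 - 5*j^2 - 6*j) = (j - 5)*(j + 1)*(j^3 + j^2 - 6*j) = (j - 5)*(j - 2)*(j + 1)*(j^2 + 3*j) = (j - 5)*(j - 2)*(j + 1)*(j + 3)*(j)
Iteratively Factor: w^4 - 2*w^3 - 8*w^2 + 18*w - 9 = (w - 3)*(w^3 + w^2 - 5*w + 3) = (w - 3)*(w - 1)*(w^2 + 2*w - 3) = (w - 3)*(w - 1)^2*(w + 3)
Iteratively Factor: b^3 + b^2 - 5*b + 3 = (b - 1)*(b^2 + 2*b - 3) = (b - 1)^2*(b + 3)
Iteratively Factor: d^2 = (d)*(d)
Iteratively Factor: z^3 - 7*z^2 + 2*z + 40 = (z - 5)*(z^2 - 2*z - 8) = (z - 5)*(z + 2)*(z - 4)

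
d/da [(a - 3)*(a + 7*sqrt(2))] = 2*a - 3 + 7*sqrt(2)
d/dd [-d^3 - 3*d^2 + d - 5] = -3*d^2 - 6*d + 1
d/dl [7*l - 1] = 7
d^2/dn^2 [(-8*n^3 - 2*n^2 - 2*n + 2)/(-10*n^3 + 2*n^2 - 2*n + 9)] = 4*(180*n^6 + 60*n^5 + 1440*n^4 + 722*n^3 + 198*n^2 + 660*n + 113)/(1000*n^9 - 600*n^8 + 720*n^7 - 2948*n^6 + 1224*n^5 - 1212*n^4 + 2654*n^3 - 594*n^2 + 486*n - 729)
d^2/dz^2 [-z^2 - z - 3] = -2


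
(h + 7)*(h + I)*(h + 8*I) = h^3 + 7*h^2 + 9*I*h^2 - 8*h + 63*I*h - 56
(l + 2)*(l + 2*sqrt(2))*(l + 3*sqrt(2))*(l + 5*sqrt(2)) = l^4 + 2*l^3 + 10*sqrt(2)*l^3 + 20*sqrt(2)*l^2 + 62*l^2 + 60*sqrt(2)*l + 124*l + 120*sqrt(2)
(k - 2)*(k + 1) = k^2 - k - 2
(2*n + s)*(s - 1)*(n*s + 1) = 2*n^2*s^2 - 2*n^2*s + n*s^3 - n*s^2 + 2*n*s - 2*n + s^2 - s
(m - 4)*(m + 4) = m^2 - 16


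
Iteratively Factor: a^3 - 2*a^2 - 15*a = (a - 5)*(a^2 + 3*a) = (a - 5)*(a + 3)*(a)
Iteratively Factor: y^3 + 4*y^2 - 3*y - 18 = (y + 3)*(y^2 + y - 6) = (y - 2)*(y + 3)*(y + 3)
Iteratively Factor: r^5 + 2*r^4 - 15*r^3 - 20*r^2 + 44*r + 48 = (r + 1)*(r^4 + r^3 - 16*r^2 - 4*r + 48) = (r + 1)*(r + 4)*(r^3 - 3*r^2 - 4*r + 12) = (r + 1)*(r + 2)*(r + 4)*(r^2 - 5*r + 6) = (r - 2)*(r + 1)*(r + 2)*(r + 4)*(r - 3)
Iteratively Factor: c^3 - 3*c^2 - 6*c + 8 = (c - 1)*(c^2 - 2*c - 8) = (c - 1)*(c + 2)*(c - 4)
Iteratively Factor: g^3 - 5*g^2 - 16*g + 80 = (g - 4)*(g^2 - g - 20) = (g - 4)*(g + 4)*(g - 5)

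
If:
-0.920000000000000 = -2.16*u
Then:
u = 0.43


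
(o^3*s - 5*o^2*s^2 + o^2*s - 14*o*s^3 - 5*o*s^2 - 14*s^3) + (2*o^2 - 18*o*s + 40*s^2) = o^3*s - 5*o^2*s^2 + o^2*s + 2*o^2 - 14*o*s^3 - 5*o*s^2 - 18*o*s - 14*s^3 + 40*s^2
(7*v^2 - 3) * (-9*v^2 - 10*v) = -63*v^4 - 70*v^3 + 27*v^2 + 30*v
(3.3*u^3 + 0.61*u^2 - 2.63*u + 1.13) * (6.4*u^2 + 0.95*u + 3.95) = 21.12*u^5 + 7.039*u^4 - 3.2175*u^3 + 7.143*u^2 - 9.315*u + 4.4635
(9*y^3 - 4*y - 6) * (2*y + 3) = 18*y^4 + 27*y^3 - 8*y^2 - 24*y - 18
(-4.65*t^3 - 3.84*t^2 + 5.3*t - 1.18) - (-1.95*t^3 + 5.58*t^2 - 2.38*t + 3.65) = -2.7*t^3 - 9.42*t^2 + 7.68*t - 4.83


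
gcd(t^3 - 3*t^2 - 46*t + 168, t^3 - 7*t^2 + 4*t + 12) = t - 6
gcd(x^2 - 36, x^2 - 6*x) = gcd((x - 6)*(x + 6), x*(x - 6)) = x - 6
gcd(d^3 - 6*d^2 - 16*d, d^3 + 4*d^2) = d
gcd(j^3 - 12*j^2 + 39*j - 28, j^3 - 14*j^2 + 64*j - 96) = j - 4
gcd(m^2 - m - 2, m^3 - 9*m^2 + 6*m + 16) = m^2 - m - 2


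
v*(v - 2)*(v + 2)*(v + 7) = v^4 + 7*v^3 - 4*v^2 - 28*v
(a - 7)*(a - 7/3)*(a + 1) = a^3 - 25*a^2/3 + 7*a + 49/3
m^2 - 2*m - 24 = (m - 6)*(m + 4)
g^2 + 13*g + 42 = (g + 6)*(g + 7)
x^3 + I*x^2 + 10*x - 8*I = (x - 2*I)*(x - I)*(x + 4*I)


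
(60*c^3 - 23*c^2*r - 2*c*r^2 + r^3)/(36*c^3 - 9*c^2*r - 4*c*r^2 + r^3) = (5*c + r)/(3*c + r)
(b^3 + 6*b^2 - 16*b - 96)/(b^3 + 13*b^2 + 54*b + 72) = (b - 4)/(b + 3)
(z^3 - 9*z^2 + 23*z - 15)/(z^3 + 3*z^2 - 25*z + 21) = (z - 5)/(z + 7)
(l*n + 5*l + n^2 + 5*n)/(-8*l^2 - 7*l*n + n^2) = (-n - 5)/(8*l - n)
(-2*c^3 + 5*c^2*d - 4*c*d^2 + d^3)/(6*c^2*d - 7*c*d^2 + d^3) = (-2*c^2 + 3*c*d - d^2)/(d*(6*c - d))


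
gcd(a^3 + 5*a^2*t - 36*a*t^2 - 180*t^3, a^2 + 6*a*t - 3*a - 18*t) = a + 6*t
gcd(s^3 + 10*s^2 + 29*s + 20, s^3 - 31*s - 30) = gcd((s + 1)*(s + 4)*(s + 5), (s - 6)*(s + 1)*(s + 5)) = s^2 + 6*s + 5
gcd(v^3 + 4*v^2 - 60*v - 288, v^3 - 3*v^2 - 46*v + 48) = v^2 - 2*v - 48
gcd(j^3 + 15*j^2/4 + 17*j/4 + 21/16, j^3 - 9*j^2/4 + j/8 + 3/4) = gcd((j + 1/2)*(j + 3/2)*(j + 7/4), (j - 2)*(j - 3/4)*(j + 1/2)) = j + 1/2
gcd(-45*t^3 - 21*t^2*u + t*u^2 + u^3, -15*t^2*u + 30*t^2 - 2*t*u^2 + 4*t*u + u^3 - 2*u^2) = 15*t^2 + 2*t*u - u^2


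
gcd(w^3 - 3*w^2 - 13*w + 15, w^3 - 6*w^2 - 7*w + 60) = w^2 - 2*w - 15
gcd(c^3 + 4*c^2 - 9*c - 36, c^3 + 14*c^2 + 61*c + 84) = c^2 + 7*c + 12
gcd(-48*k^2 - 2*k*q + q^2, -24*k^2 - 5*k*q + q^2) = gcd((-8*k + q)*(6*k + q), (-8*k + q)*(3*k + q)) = -8*k + q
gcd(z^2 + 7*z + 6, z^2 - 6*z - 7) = z + 1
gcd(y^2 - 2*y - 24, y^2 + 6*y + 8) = y + 4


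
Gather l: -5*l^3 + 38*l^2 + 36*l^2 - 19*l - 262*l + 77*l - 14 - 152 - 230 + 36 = -5*l^3 + 74*l^2 - 204*l - 360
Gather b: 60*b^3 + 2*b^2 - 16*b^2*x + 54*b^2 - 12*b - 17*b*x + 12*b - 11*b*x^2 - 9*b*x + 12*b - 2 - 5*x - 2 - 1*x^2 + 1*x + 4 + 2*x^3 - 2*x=60*b^3 + b^2*(56 - 16*x) + b*(-11*x^2 - 26*x + 12) + 2*x^3 - x^2 - 6*x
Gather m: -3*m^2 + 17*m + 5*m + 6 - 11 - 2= -3*m^2 + 22*m - 7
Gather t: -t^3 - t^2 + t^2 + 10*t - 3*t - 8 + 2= -t^3 + 7*t - 6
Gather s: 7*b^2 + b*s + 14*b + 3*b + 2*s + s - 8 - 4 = 7*b^2 + 17*b + s*(b + 3) - 12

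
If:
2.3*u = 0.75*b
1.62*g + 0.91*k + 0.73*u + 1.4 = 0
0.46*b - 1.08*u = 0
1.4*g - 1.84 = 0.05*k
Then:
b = 0.00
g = 1.18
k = -3.65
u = 0.00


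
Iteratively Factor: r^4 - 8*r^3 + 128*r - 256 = (r - 4)*(r^3 - 4*r^2 - 16*r + 64) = (r - 4)^2*(r^2 - 16) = (r - 4)^2*(r + 4)*(r - 4)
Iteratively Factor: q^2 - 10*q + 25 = (q - 5)*(q - 5)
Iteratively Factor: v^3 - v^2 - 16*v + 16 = (v + 4)*(v^2 - 5*v + 4) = (v - 4)*(v + 4)*(v - 1)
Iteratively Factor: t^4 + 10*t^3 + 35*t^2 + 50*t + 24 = (t + 3)*(t^3 + 7*t^2 + 14*t + 8) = (t + 1)*(t + 3)*(t^2 + 6*t + 8) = (t + 1)*(t + 2)*(t + 3)*(t + 4)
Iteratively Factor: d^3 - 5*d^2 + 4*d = (d - 1)*(d^2 - 4*d) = d*(d - 1)*(d - 4)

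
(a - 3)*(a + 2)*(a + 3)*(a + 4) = a^4 + 6*a^3 - a^2 - 54*a - 72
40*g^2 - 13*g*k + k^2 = (-8*g + k)*(-5*g + k)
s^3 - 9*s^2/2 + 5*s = s*(s - 5/2)*(s - 2)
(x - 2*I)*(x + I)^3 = x^4 + I*x^3 + 3*x^2 + 5*I*x - 2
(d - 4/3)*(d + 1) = d^2 - d/3 - 4/3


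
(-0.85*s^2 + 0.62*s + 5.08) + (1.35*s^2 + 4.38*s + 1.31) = 0.5*s^2 + 5.0*s + 6.39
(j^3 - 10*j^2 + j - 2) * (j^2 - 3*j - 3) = j^5 - 13*j^4 + 28*j^3 + 25*j^2 + 3*j + 6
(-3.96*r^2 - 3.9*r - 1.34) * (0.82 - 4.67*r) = 18.4932*r^3 + 14.9658*r^2 + 3.0598*r - 1.0988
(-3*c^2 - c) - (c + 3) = -3*c^2 - 2*c - 3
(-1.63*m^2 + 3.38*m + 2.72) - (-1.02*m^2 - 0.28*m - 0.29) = -0.61*m^2 + 3.66*m + 3.01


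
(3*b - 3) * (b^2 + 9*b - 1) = 3*b^3 + 24*b^2 - 30*b + 3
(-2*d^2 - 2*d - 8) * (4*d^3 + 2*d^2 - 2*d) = -8*d^5 - 12*d^4 - 32*d^3 - 12*d^2 + 16*d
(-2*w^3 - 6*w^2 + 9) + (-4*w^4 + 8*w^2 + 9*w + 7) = -4*w^4 - 2*w^3 + 2*w^2 + 9*w + 16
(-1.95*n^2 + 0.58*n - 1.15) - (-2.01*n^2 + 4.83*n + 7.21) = 0.0599999999999998*n^2 - 4.25*n - 8.36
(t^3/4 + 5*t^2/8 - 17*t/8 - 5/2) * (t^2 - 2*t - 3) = t^5/4 + t^4/8 - 33*t^3/8 - t^2/8 + 91*t/8 + 15/2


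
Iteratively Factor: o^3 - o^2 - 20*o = (o)*(o^2 - o - 20) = o*(o + 4)*(o - 5)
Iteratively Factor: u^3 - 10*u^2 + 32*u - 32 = (u - 4)*(u^2 - 6*u + 8) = (u - 4)*(u - 2)*(u - 4)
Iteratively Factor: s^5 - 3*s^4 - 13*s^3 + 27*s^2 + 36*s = (s)*(s^4 - 3*s^3 - 13*s^2 + 27*s + 36) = s*(s + 1)*(s^3 - 4*s^2 - 9*s + 36) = s*(s - 4)*(s + 1)*(s^2 - 9) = s*(s - 4)*(s + 1)*(s + 3)*(s - 3)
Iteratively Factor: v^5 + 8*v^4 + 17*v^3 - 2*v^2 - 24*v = (v + 3)*(v^4 + 5*v^3 + 2*v^2 - 8*v) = (v + 3)*(v + 4)*(v^3 + v^2 - 2*v) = (v + 2)*(v + 3)*(v + 4)*(v^2 - v) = v*(v + 2)*(v + 3)*(v + 4)*(v - 1)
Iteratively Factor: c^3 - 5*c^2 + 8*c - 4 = (c - 2)*(c^2 - 3*c + 2) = (c - 2)^2*(c - 1)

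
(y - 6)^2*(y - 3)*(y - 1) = y^4 - 16*y^3 + 87*y^2 - 180*y + 108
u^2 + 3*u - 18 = (u - 3)*(u + 6)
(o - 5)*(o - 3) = o^2 - 8*o + 15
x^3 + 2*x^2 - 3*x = x*(x - 1)*(x + 3)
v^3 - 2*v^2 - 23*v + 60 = (v - 4)*(v - 3)*(v + 5)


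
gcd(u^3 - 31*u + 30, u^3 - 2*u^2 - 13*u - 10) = u - 5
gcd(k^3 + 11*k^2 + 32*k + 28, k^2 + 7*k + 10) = k + 2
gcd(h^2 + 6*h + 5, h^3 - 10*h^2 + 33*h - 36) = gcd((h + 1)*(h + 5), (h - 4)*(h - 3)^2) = 1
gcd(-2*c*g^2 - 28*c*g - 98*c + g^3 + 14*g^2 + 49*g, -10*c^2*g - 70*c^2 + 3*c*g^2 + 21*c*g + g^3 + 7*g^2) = 2*c*g + 14*c - g^2 - 7*g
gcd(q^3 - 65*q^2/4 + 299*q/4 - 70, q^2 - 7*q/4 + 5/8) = q - 5/4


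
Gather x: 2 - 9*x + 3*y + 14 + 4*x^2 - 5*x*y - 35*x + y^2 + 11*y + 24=4*x^2 + x*(-5*y - 44) + y^2 + 14*y + 40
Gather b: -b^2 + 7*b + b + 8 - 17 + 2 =-b^2 + 8*b - 7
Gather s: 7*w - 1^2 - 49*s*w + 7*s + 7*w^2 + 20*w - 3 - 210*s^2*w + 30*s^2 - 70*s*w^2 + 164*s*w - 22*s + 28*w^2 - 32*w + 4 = s^2*(30 - 210*w) + s*(-70*w^2 + 115*w - 15) + 35*w^2 - 5*w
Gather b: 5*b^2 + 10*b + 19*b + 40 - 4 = 5*b^2 + 29*b + 36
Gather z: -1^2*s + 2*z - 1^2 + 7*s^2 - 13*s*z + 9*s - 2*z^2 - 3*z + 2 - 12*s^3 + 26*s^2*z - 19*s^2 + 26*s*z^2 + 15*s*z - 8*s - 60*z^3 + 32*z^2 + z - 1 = -12*s^3 - 12*s^2 - 60*z^3 + z^2*(26*s + 30) + z*(26*s^2 + 2*s)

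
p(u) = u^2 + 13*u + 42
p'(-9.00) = -5.00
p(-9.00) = 6.00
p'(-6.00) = 1.00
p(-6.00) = 0.00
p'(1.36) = 15.72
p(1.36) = 61.53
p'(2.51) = 18.02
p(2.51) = 80.93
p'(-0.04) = 12.92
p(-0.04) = 41.48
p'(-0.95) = 11.10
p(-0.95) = 30.55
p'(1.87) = 16.74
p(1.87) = 69.81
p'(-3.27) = 6.46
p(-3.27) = 10.18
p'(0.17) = 13.34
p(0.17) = 44.24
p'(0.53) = 14.06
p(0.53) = 49.17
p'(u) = 2*u + 13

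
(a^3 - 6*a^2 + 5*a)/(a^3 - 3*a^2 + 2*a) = (a - 5)/(a - 2)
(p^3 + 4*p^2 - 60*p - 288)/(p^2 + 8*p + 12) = (p^2 - 2*p - 48)/(p + 2)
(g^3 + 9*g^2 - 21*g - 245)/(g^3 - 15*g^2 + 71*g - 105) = (g^2 + 14*g + 49)/(g^2 - 10*g + 21)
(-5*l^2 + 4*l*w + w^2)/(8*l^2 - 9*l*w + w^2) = (5*l + w)/(-8*l + w)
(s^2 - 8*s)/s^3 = (s - 8)/s^2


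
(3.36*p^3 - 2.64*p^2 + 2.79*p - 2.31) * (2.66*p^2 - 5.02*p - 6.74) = 8.9376*p^5 - 23.8896*p^4 - 1.9722*p^3 - 2.3568*p^2 - 7.2084*p + 15.5694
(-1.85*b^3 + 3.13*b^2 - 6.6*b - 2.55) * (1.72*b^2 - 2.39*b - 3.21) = -3.182*b^5 + 9.8051*b^4 - 12.8942*b^3 + 1.3407*b^2 + 27.2805*b + 8.1855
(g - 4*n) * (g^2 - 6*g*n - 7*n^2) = g^3 - 10*g^2*n + 17*g*n^2 + 28*n^3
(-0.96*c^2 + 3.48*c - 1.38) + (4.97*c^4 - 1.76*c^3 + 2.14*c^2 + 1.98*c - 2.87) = 4.97*c^4 - 1.76*c^3 + 1.18*c^2 + 5.46*c - 4.25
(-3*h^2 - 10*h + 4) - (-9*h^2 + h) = 6*h^2 - 11*h + 4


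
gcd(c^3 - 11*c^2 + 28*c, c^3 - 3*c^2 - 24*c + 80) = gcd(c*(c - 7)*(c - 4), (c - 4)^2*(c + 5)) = c - 4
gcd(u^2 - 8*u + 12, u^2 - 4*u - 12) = u - 6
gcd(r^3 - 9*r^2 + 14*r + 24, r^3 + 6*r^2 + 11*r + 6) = r + 1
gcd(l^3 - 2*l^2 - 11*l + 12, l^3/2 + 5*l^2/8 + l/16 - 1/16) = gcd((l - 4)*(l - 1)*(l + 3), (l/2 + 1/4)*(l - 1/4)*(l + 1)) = 1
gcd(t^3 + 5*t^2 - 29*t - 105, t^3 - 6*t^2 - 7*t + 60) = t^2 - 2*t - 15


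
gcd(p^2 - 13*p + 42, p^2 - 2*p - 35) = p - 7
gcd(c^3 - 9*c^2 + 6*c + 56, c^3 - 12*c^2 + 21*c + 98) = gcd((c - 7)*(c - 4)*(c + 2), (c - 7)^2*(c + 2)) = c^2 - 5*c - 14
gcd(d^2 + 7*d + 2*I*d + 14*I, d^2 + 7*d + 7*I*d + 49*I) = d + 7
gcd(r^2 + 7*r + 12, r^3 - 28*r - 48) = r + 4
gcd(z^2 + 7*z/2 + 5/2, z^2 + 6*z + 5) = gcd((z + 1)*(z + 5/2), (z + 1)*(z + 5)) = z + 1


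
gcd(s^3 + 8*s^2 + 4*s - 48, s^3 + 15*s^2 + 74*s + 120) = s^2 + 10*s + 24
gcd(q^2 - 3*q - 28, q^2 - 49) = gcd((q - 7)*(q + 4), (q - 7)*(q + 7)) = q - 7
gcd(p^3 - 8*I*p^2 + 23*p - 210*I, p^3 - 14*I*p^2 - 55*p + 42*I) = p^2 - 13*I*p - 42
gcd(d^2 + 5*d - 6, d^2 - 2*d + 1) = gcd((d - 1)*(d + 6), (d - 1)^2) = d - 1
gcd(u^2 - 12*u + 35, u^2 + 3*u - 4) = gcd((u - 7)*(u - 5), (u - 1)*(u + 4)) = 1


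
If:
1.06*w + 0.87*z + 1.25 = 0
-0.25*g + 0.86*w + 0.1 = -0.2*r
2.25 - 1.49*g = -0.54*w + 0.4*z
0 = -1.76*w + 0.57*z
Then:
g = 1.67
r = 3.02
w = -0.33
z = -1.03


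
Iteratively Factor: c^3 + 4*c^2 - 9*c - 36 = (c + 3)*(c^2 + c - 12) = (c + 3)*(c + 4)*(c - 3)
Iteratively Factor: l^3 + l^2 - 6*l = (l)*(l^2 + l - 6) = l*(l + 3)*(l - 2)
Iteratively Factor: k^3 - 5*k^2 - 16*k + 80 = (k - 5)*(k^2 - 16) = (k - 5)*(k + 4)*(k - 4)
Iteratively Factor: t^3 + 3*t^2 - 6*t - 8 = (t + 4)*(t^2 - t - 2) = (t + 1)*(t + 4)*(t - 2)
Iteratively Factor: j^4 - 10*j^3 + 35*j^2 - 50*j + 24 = (j - 4)*(j^3 - 6*j^2 + 11*j - 6) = (j - 4)*(j - 2)*(j^2 - 4*j + 3) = (j - 4)*(j - 3)*(j - 2)*(j - 1)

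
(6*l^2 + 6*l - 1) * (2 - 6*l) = -36*l^3 - 24*l^2 + 18*l - 2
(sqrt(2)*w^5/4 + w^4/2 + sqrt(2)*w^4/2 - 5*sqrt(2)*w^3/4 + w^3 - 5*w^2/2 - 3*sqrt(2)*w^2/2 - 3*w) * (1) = sqrt(2)*w^5/4 + w^4/2 + sqrt(2)*w^4/2 - 5*sqrt(2)*w^3/4 + w^3 - 5*w^2/2 - 3*sqrt(2)*w^2/2 - 3*w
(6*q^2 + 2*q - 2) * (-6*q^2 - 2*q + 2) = -36*q^4 - 24*q^3 + 20*q^2 + 8*q - 4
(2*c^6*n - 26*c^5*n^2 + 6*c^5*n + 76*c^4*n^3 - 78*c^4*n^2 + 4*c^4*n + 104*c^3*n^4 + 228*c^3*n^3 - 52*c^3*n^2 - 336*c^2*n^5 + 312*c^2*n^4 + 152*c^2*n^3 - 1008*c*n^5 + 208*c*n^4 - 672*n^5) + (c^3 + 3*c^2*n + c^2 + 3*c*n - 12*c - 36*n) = 2*c^6*n - 26*c^5*n^2 + 6*c^5*n + 76*c^4*n^3 - 78*c^4*n^2 + 4*c^4*n + 104*c^3*n^4 + 228*c^3*n^3 - 52*c^3*n^2 + c^3 - 336*c^2*n^5 + 312*c^2*n^4 + 152*c^2*n^3 + 3*c^2*n + c^2 - 1008*c*n^5 + 208*c*n^4 + 3*c*n - 12*c - 672*n^5 - 36*n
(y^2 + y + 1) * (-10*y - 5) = -10*y^3 - 15*y^2 - 15*y - 5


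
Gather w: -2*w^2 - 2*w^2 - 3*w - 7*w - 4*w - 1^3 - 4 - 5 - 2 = -4*w^2 - 14*w - 12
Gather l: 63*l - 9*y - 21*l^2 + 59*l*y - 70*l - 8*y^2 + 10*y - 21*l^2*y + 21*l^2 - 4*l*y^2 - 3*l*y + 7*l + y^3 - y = -21*l^2*y + l*(-4*y^2 + 56*y) + y^3 - 8*y^2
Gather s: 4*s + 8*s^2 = 8*s^2 + 4*s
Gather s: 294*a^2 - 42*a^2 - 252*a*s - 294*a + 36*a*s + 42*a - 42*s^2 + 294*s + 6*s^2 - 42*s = 252*a^2 - 252*a - 36*s^2 + s*(252 - 216*a)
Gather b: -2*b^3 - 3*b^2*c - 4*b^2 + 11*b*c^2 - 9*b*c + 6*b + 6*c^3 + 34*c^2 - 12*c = -2*b^3 + b^2*(-3*c - 4) + b*(11*c^2 - 9*c + 6) + 6*c^3 + 34*c^2 - 12*c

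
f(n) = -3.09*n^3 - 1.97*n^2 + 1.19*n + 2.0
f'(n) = -9.27*n^2 - 3.94*n + 1.19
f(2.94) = -90.05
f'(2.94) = -90.52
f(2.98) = -93.72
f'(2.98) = -92.87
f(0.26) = 2.12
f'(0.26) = -0.46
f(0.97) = -1.52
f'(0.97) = -11.35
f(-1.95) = 15.10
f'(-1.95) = -26.38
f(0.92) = -0.98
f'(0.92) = -10.28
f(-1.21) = 3.15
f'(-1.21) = -7.61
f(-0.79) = 1.35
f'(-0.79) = -1.48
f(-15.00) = 9969.65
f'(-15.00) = -2025.46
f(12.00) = -5606.92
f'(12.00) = -1380.97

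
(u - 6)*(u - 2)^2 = u^3 - 10*u^2 + 28*u - 24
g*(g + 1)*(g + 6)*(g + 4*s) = g^4 + 4*g^3*s + 7*g^3 + 28*g^2*s + 6*g^2 + 24*g*s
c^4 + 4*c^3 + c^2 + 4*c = c*(c + 4)*(c - I)*(c + I)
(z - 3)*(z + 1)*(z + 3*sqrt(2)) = z^3 - 2*z^2 + 3*sqrt(2)*z^2 - 6*sqrt(2)*z - 3*z - 9*sqrt(2)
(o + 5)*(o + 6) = o^2 + 11*o + 30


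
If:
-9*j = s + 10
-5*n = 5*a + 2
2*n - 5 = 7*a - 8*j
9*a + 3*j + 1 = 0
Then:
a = -127/495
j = 24/55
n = -71/495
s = -766/55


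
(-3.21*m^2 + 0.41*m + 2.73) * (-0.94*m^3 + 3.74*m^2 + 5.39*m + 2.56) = 3.0174*m^5 - 12.3908*m^4 - 18.3347*m^3 + 4.2025*m^2 + 15.7643*m + 6.9888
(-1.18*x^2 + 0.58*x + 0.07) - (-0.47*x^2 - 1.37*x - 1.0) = -0.71*x^2 + 1.95*x + 1.07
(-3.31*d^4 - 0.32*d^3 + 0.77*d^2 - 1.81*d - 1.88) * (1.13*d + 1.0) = -3.7403*d^5 - 3.6716*d^4 + 0.5501*d^3 - 1.2753*d^2 - 3.9344*d - 1.88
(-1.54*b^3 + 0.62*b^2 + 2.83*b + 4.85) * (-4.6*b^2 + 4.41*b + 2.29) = 7.084*b^5 - 9.6434*b^4 - 13.8104*b^3 - 8.40989999999999*b^2 + 27.8692*b + 11.1065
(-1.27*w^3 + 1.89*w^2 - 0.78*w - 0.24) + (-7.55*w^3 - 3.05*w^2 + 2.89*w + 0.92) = -8.82*w^3 - 1.16*w^2 + 2.11*w + 0.68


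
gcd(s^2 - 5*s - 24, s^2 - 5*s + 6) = 1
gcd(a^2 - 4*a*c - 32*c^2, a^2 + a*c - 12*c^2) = a + 4*c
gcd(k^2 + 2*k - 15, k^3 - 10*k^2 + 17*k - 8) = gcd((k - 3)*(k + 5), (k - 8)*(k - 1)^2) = 1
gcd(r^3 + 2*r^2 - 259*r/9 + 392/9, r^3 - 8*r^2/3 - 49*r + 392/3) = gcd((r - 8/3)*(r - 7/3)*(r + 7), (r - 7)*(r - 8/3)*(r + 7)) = r^2 + 13*r/3 - 56/3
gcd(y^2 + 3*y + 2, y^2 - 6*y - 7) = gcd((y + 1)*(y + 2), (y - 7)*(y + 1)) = y + 1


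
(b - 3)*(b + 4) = b^2 + b - 12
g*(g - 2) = g^2 - 2*g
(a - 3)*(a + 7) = a^2 + 4*a - 21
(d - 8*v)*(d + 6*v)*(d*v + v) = d^3*v - 2*d^2*v^2 + d^2*v - 48*d*v^3 - 2*d*v^2 - 48*v^3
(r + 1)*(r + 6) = r^2 + 7*r + 6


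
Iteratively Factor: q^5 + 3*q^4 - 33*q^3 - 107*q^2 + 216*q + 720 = (q + 4)*(q^4 - q^3 - 29*q^2 + 9*q + 180) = (q + 3)*(q + 4)*(q^3 - 4*q^2 - 17*q + 60) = (q + 3)*(q + 4)^2*(q^2 - 8*q + 15) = (q - 5)*(q + 3)*(q + 4)^2*(q - 3)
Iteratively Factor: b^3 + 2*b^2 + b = (b + 1)*(b^2 + b) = (b + 1)^2*(b)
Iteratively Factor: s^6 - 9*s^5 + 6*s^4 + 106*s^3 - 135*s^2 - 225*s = (s - 5)*(s^5 - 4*s^4 - 14*s^3 + 36*s^2 + 45*s) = (s - 5)*(s + 1)*(s^4 - 5*s^3 - 9*s^2 + 45*s) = (s - 5)*(s - 3)*(s + 1)*(s^3 - 2*s^2 - 15*s) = (s - 5)*(s - 3)*(s + 1)*(s + 3)*(s^2 - 5*s) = s*(s - 5)*(s - 3)*(s + 1)*(s + 3)*(s - 5)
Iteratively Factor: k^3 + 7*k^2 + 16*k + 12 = (k + 2)*(k^2 + 5*k + 6) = (k + 2)^2*(k + 3)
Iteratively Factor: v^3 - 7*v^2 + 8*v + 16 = (v - 4)*(v^2 - 3*v - 4) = (v - 4)*(v + 1)*(v - 4)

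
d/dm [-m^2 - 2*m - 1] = -2*m - 2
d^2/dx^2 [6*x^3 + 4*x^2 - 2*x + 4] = 36*x + 8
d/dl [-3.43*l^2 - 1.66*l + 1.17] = -6.86*l - 1.66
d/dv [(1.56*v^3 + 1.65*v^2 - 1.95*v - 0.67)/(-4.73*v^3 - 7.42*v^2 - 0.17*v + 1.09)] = (-3.7707*v^4 - 18.9774*v^3 - 19.1556*v^2 - 6.3458*v - 2.2394)/(22.3729*v^6 + 70.1932*v^5 + 56.6646*v^4 - 7.7886*v^3 - 16.1467*v^2 - 0.3706*v + 1.1881)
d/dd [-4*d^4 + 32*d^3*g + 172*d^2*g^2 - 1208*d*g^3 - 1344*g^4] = -16*d^3 + 96*d^2*g + 344*d*g^2 - 1208*g^3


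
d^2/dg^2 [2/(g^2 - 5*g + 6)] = 4*(-g^2 + 5*g + (2*g - 5)^2 - 6)/(g^2 - 5*g + 6)^3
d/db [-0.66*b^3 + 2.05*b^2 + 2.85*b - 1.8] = -1.98*b^2 + 4.1*b + 2.85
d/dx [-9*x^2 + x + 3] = 1 - 18*x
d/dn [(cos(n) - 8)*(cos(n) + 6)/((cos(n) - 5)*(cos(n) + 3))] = 66*(1 - cos(n))*sin(n)/((cos(n) - 5)^2*(cos(n) + 3)^2)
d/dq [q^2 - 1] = 2*q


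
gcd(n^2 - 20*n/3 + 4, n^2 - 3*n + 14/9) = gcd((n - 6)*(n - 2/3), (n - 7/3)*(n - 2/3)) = n - 2/3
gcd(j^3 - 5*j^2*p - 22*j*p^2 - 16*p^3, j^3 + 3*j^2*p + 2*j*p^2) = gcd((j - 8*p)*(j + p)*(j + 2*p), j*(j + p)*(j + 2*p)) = j^2 + 3*j*p + 2*p^2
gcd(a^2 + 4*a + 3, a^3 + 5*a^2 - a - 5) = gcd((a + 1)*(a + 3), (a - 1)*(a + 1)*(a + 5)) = a + 1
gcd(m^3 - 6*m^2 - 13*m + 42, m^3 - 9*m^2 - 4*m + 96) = m + 3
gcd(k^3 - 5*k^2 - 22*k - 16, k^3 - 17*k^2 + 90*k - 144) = k - 8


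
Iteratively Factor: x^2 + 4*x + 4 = (x + 2)*(x + 2)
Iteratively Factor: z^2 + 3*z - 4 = (z - 1)*(z + 4)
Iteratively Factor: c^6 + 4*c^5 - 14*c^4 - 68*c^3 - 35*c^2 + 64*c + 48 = (c - 1)*(c^5 + 5*c^4 - 9*c^3 - 77*c^2 - 112*c - 48) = (c - 1)*(c + 4)*(c^4 + c^3 - 13*c^2 - 25*c - 12) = (c - 1)*(c + 3)*(c + 4)*(c^3 - 2*c^2 - 7*c - 4) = (c - 1)*(c + 1)*(c + 3)*(c + 4)*(c^2 - 3*c - 4) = (c - 1)*(c + 1)^2*(c + 3)*(c + 4)*(c - 4)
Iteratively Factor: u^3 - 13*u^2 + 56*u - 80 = (u - 4)*(u^2 - 9*u + 20) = (u - 4)^2*(u - 5)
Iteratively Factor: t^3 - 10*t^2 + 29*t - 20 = (t - 4)*(t^2 - 6*t + 5) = (t - 5)*(t - 4)*(t - 1)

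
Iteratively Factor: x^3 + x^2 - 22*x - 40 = (x - 5)*(x^2 + 6*x + 8) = (x - 5)*(x + 4)*(x + 2)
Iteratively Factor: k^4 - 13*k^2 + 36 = (k + 2)*(k^3 - 2*k^2 - 9*k + 18) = (k - 3)*(k + 2)*(k^2 + k - 6) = (k - 3)*(k + 2)*(k + 3)*(k - 2)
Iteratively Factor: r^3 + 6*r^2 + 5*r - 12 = (r + 3)*(r^2 + 3*r - 4) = (r + 3)*(r + 4)*(r - 1)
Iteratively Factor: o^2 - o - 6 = (o + 2)*(o - 3)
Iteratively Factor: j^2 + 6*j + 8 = (j + 4)*(j + 2)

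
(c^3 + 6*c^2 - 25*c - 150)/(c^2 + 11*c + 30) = c - 5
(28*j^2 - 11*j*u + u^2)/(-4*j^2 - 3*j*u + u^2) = (-7*j + u)/(j + u)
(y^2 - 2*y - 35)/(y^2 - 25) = (y - 7)/(y - 5)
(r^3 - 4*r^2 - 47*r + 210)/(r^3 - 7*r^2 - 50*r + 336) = (r - 5)/(r - 8)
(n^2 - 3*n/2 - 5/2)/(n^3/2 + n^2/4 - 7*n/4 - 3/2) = 2*(2*n - 5)/(2*n^2 - n - 6)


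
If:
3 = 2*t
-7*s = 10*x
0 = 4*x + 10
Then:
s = 25/7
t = 3/2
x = -5/2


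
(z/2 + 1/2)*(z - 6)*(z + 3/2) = z^3/2 - 7*z^2/4 - 27*z/4 - 9/2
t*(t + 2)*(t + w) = t^3 + t^2*w + 2*t^2 + 2*t*w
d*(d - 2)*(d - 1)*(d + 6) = d^4 + 3*d^3 - 16*d^2 + 12*d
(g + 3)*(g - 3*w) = g^2 - 3*g*w + 3*g - 9*w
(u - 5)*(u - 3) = u^2 - 8*u + 15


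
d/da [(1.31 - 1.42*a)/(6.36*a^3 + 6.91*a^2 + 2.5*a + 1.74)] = (18.0624*a^3 - 15.1826*a^2 - 18.1042*a - 5.7458)/(40.4496*a^6 + 87.8952*a^5 + 79.5481*a^4 + 56.6828*a^3 + 30.2968*a^2 + 8.7*a + 3.0276)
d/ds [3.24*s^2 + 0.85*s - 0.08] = 6.48*s + 0.85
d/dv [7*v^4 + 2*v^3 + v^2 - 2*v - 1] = 28*v^3 + 6*v^2 + 2*v - 2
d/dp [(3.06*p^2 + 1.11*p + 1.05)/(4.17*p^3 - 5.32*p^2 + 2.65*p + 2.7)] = (-12.7602*p^4 - 9.2574*p^3 + 0.8787*p^2 + 27.696*p + 0.2145)/(17.3889*p^6 - 44.3688*p^5 + 50.4034*p^4 - 5.678*p^3 - 21.7055*p^2 + 14.31*p + 7.29)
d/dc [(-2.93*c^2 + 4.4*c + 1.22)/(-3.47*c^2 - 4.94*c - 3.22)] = (29.7422*c^2 + 27.336*c - 8.1412)/(12.0409*c^4 + 34.2836*c^3 + 46.7504*c^2 + 31.8136*c + 10.3684)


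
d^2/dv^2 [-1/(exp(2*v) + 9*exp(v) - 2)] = (-2*(2*exp(v) + 9)^2*exp(v) + (4*exp(v) + 9)*(exp(2*v) + 9*exp(v) - 2))*exp(v)/(exp(2*v) + 9*exp(v) - 2)^3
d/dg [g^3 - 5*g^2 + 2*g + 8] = 3*g^2 - 10*g + 2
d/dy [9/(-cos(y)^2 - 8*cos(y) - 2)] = -18*(cos(y) + 4)*sin(y)/(cos(y)^2 + 8*cos(y) + 2)^2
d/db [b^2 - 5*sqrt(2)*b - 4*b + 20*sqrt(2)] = 2*b - 5*sqrt(2) - 4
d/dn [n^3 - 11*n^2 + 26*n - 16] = 3*n^2 - 22*n + 26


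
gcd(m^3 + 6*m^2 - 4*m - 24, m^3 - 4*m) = m^2 - 4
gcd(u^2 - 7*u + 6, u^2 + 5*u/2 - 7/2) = u - 1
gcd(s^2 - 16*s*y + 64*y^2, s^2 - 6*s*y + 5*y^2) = 1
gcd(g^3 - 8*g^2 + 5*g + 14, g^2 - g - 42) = g - 7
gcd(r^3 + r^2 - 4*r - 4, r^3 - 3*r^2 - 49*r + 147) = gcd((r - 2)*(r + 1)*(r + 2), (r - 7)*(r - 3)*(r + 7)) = 1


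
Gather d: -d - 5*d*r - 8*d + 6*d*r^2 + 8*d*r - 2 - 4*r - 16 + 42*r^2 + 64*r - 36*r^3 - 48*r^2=d*(6*r^2 + 3*r - 9) - 36*r^3 - 6*r^2 + 60*r - 18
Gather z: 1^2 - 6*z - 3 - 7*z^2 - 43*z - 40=-7*z^2 - 49*z - 42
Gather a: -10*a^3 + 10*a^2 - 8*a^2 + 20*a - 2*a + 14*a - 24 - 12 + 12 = -10*a^3 + 2*a^2 + 32*a - 24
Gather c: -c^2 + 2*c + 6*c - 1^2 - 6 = -c^2 + 8*c - 7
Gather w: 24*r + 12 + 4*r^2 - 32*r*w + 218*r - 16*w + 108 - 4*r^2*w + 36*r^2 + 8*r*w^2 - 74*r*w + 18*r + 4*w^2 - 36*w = 40*r^2 + 260*r + w^2*(8*r + 4) + w*(-4*r^2 - 106*r - 52) + 120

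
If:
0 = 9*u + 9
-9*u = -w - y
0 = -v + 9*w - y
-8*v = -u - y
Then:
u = -1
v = -91/81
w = -82/81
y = -647/81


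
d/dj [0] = 0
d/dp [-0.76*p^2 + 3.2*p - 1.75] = 3.2 - 1.52*p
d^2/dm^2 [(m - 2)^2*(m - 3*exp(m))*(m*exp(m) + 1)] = m^4*exp(m) - 12*m^3*exp(2*m) + 4*m^3*exp(m) + 12*m^2*exp(2*m) - 11*m^2*exp(m) + 30*m*exp(2*m) - 8*m*exp(m) + 6*m - 24*exp(2*m) + 14*exp(m) - 8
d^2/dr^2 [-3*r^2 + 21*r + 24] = -6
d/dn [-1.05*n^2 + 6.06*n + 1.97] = 6.06 - 2.1*n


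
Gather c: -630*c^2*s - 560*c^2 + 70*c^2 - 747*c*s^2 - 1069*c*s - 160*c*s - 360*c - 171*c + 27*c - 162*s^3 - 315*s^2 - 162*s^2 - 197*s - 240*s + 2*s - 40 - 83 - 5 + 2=c^2*(-630*s - 490) + c*(-747*s^2 - 1229*s - 504) - 162*s^3 - 477*s^2 - 435*s - 126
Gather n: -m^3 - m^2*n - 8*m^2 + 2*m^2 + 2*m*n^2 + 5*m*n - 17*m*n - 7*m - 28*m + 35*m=-m^3 - 6*m^2 + 2*m*n^2 + n*(-m^2 - 12*m)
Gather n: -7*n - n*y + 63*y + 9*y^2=n*(-y - 7) + 9*y^2 + 63*y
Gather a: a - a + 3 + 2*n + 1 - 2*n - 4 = 0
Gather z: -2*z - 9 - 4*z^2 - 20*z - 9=-4*z^2 - 22*z - 18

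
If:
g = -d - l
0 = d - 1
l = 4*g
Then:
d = 1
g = -1/5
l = -4/5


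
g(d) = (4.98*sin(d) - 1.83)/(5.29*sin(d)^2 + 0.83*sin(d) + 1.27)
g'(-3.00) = -2.87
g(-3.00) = -2.01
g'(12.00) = -1.55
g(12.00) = -1.92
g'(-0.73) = -1.33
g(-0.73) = -1.68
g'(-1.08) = -0.65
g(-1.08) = -1.34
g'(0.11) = 4.73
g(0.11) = -0.90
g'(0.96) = 0.11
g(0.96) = 0.41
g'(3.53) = 1.03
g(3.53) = -2.17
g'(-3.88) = -0.37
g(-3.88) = 0.36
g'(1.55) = 0.00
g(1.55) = 0.43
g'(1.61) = -0.00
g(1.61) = 0.43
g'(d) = (-10.58*sin(d)*cos(d) - 0.83*cos(d))*(4.98*sin(d) - 1.83)/(5.29*sin(d)^2 + 0.83*sin(d) + 1.27)^2 + 4.98*cos(d)/(5.29*sin(d)^2 + 0.83*sin(d) + 1.27)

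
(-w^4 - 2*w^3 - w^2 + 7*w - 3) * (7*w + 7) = -7*w^5 - 21*w^4 - 21*w^3 + 42*w^2 + 28*w - 21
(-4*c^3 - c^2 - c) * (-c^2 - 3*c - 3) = 4*c^5 + 13*c^4 + 16*c^3 + 6*c^2 + 3*c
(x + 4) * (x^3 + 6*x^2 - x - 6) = x^4 + 10*x^3 + 23*x^2 - 10*x - 24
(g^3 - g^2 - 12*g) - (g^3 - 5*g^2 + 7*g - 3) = 4*g^2 - 19*g + 3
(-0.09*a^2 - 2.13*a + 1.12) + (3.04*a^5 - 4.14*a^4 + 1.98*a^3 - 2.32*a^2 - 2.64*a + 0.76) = 3.04*a^5 - 4.14*a^4 + 1.98*a^3 - 2.41*a^2 - 4.77*a + 1.88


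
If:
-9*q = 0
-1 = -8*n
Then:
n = 1/8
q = 0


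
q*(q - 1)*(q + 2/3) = q^3 - q^2/3 - 2*q/3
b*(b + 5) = b^2 + 5*b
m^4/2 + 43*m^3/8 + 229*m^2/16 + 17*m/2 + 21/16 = (m/2 + 1/4)*(m + 1/4)*(m + 3)*(m + 7)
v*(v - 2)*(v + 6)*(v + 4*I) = v^4 + 4*v^3 + 4*I*v^3 - 12*v^2 + 16*I*v^2 - 48*I*v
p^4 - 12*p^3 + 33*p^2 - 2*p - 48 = (p - 8)*(p - 3)*(p - 2)*(p + 1)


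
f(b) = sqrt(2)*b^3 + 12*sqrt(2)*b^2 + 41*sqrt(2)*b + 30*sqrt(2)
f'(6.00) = 414.36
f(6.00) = 1306.73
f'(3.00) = 197.99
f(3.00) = 407.29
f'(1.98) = 141.82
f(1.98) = 234.74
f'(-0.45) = 43.57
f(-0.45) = 19.64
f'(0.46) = 74.49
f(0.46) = 72.83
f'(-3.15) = -6.83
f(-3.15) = -16.03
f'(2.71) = 181.12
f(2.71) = 352.34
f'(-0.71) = 36.02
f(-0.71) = 9.31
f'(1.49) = 117.97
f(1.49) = 171.18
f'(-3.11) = -6.54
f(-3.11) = -16.30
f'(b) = 3*sqrt(2)*b^2 + 24*sqrt(2)*b + 41*sqrt(2)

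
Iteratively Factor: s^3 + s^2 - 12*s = (s - 3)*(s^2 + 4*s) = (s - 3)*(s + 4)*(s)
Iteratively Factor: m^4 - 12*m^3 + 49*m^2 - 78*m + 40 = (m - 4)*(m^3 - 8*m^2 + 17*m - 10) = (m - 4)*(m - 2)*(m^2 - 6*m + 5) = (m - 5)*(m - 4)*(m - 2)*(m - 1)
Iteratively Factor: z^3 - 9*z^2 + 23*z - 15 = (z - 3)*(z^2 - 6*z + 5) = (z - 5)*(z - 3)*(z - 1)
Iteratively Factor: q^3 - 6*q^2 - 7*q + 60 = (q - 5)*(q^2 - q - 12) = (q - 5)*(q - 4)*(q + 3)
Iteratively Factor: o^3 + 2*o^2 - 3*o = (o)*(o^2 + 2*o - 3) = o*(o + 3)*(o - 1)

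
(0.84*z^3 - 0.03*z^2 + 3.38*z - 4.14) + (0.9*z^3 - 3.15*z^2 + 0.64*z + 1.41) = 1.74*z^3 - 3.18*z^2 + 4.02*z - 2.73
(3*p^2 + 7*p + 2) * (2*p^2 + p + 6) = 6*p^4 + 17*p^3 + 29*p^2 + 44*p + 12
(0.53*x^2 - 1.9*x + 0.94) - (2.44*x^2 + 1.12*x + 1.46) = -1.91*x^2 - 3.02*x - 0.52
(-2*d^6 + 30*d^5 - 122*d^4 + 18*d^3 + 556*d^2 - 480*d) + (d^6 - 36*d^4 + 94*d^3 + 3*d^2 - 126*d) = -d^6 + 30*d^5 - 158*d^4 + 112*d^3 + 559*d^2 - 606*d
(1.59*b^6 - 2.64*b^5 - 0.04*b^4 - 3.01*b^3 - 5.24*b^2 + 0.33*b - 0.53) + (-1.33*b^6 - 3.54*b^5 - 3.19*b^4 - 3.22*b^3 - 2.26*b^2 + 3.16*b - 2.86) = 0.26*b^6 - 6.18*b^5 - 3.23*b^4 - 6.23*b^3 - 7.5*b^2 + 3.49*b - 3.39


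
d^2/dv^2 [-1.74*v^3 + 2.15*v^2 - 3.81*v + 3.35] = 4.3 - 10.44*v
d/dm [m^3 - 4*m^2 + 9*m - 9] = 3*m^2 - 8*m + 9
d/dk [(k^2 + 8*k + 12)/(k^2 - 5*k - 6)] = (-13*k^2 - 36*k + 12)/(k^4 - 10*k^3 + 13*k^2 + 60*k + 36)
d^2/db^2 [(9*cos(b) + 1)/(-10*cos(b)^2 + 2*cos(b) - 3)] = (-2025*(1 - cos(2*b))^2*cos(b) - 145*(1 - cos(2*b))^2 + 1233*cos(b) - 249*cos(2*b) - 930*cos(3*b) + 450*cos(5*b) + 387)/(2*cos(b) - 5*cos(2*b) - 8)^3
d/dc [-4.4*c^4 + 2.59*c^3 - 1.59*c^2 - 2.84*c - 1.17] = -17.6*c^3 + 7.77*c^2 - 3.18*c - 2.84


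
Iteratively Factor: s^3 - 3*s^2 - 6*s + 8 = (s + 2)*(s^2 - 5*s + 4) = (s - 1)*(s + 2)*(s - 4)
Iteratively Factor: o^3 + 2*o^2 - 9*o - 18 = (o - 3)*(o^2 + 5*o + 6) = (o - 3)*(o + 2)*(o + 3)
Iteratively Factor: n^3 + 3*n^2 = (n + 3)*(n^2) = n*(n + 3)*(n)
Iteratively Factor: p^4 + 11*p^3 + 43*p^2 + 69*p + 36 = (p + 3)*(p^3 + 8*p^2 + 19*p + 12) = (p + 3)^2*(p^2 + 5*p + 4) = (p + 3)^2*(p + 4)*(p + 1)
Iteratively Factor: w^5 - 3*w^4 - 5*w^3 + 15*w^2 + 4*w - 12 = (w - 1)*(w^4 - 2*w^3 - 7*w^2 + 8*w + 12) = (w - 1)*(w + 2)*(w^3 - 4*w^2 + w + 6) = (w - 2)*(w - 1)*(w + 2)*(w^2 - 2*w - 3) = (w - 3)*(w - 2)*(w - 1)*(w + 2)*(w + 1)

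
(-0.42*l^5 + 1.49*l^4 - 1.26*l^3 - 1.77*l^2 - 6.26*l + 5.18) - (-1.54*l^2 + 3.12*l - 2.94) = -0.42*l^5 + 1.49*l^4 - 1.26*l^3 - 0.23*l^2 - 9.38*l + 8.12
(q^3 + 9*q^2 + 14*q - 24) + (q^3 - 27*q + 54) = 2*q^3 + 9*q^2 - 13*q + 30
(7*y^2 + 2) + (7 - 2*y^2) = 5*y^2 + 9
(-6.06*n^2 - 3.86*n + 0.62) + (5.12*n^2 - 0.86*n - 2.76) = -0.94*n^2 - 4.72*n - 2.14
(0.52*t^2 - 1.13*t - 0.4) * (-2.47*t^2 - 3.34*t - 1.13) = -1.2844*t^4 + 1.0543*t^3 + 4.1746*t^2 + 2.6129*t + 0.452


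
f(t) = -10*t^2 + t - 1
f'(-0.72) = 15.40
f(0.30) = -1.60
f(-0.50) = -4.00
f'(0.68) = -12.60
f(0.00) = -1.00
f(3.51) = -120.69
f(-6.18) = -389.10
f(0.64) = -4.46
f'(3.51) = -69.20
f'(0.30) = -5.00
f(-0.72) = -6.90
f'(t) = 1 - 20*t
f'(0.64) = -11.80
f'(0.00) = 1.00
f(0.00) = -1.00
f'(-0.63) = 13.60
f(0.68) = -4.94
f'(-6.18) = 124.60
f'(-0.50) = 11.00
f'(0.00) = 1.00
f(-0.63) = -5.60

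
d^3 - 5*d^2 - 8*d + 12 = (d - 6)*(d - 1)*(d + 2)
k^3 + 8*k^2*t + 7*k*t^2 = k*(k + t)*(k + 7*t)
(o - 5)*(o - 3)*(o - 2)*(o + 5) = o^4 - 5*o^3 - 19*o^2 + 125*o - 150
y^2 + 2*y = y*(y + 2)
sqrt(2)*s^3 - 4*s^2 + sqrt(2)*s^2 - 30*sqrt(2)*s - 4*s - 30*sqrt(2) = (s - 5*sqrt(2))*(s + 3*sqrt(2))*(sqrt(2)*s + sqrt(2))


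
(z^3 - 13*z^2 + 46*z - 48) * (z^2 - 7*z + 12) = z^5 - 20*z^4 + 149*z^3 - 526*z^2 + 888*z - 576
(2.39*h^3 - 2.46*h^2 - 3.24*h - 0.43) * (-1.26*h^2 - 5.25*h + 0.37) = -3.0114*h^5 - 9.4479*h^4 + 17.8817*h^3 + 16.6416*h^2 + 1.0587*h - 0.1591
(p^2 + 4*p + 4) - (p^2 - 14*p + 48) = 18*p - 44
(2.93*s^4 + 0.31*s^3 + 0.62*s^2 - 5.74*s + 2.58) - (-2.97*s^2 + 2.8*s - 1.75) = 2.93*s^4 + 0.31*s^3 + 3.59*s^2 - 8.54*s + 4.33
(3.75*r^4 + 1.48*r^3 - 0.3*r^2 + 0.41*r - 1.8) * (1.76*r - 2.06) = 6.6*r^5 - 5.1202*r^4 - 3.5768*r^3 + 1.3396*r^2 - 4.0126*r + 3.708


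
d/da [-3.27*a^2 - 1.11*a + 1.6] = -6.54*a - 1.11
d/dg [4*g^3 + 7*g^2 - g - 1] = 12*g^2 + 14*g - 1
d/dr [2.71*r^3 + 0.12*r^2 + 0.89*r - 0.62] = 8.13*r^2 + 0.24*r + 0.89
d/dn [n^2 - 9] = 2*n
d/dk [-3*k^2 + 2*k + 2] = 2 - 6*k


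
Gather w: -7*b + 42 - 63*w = -7*b - 63*w + 42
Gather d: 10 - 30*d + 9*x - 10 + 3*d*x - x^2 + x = d*(3*x - 30) - x^2 + 10*x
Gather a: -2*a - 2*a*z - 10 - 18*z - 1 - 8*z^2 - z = a*(-2*z - 2) - 8*z^2 - 19*z - 11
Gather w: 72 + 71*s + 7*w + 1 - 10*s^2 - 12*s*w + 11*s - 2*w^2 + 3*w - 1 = -10*s^2 + 82*s - 2*w^2 + w*(10 - 12*s) + 72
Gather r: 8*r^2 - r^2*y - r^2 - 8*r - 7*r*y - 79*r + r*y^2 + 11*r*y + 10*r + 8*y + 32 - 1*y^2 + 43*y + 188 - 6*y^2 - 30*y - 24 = r^2*(7 - y) + r*(y^2 + 4*y - 77) - 7*y^2 + 21*y + 196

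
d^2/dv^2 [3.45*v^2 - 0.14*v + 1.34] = 6.90000000000000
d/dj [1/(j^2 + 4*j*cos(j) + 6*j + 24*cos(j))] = 2*(2*j*sin(j) - j + 12*sin(j) - 2*cos(j) - 3)/((j + 6)^2*(j + 4*cos(j))^2)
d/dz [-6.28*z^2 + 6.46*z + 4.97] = 6.46 - 12.56*z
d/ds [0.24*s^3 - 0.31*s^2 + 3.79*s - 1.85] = 0.72*s^2 - 0.62*s + 3.79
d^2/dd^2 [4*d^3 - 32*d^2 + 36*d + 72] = 24*d - 64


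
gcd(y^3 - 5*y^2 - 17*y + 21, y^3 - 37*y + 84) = 1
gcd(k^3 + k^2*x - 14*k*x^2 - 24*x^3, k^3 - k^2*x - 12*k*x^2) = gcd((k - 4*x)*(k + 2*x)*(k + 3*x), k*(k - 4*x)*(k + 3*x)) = -k^2 + k*x + 12*x^2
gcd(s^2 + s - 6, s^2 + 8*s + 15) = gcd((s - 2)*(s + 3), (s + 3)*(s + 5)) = s + 3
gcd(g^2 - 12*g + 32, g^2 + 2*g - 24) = g - 4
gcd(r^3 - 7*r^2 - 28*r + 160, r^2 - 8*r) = r - 8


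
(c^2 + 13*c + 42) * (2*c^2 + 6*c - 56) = 2*c^4 + 32*c^3 + 106*c^2 - 476*c - 2352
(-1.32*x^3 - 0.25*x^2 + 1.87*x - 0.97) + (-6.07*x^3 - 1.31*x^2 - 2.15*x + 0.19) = -7.39*x^3 - 1.56*x^2 - 0.28*x - 0.78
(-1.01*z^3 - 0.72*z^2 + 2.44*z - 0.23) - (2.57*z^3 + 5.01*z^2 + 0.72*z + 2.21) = -3.58*z^3 - 5.73*z^2 + 1.72*z - 2.44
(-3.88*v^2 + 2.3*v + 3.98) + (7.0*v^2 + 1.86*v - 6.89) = 3.12*v^2 + 4.16*v - 2.91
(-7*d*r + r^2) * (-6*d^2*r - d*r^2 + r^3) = 42*d^3*r^2 + d^2*r^3 - 8*d*r^4 + r^5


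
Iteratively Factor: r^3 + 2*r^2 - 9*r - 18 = (r - 3)*(r^2 + 5*r + 6) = (r - 3)*(r + 3)*(r + 2)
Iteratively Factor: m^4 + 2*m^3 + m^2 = (m)*(m^3 + 2*m^2 + m) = m*(m + 1)*(m^2 + m) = m*(m + 1)^2*(m)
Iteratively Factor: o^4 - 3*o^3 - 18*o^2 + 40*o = (o - 2)*(o^3 - o^2 - 20*o) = (o - 5)*(o - 2)*(o^2 + 4*o) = o*(o - 5)*(o - 2)*(o + 4)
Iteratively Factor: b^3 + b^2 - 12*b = (b - 3)*(b^2 + 4*b) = (b - 3)*(b + 4)*(b)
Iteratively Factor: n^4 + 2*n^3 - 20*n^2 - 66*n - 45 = (n - 5)*(n^3 + 7*n^2 + 15*n + 9) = (n - 5)*(n + 1)*(n^2 + 6*n + 9) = (n - 5)*(n + 1)*(n + 3)*(n + 3)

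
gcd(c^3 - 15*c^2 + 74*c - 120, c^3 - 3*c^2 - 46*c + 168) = c^2 - 10*c + 24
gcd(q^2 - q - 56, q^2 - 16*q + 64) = q - 8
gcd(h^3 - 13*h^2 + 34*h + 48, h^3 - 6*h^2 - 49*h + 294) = h - 6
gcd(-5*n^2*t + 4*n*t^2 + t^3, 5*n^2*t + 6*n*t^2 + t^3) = 5*n*t + t^2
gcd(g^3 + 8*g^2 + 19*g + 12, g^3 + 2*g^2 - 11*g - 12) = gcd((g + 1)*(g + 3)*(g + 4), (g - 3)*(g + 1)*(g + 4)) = g^2 + 5*g + 4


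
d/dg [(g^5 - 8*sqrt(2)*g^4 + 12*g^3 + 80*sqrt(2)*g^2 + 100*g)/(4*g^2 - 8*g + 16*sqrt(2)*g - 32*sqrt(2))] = (3*g^6 - 8*g^5 - 180*g^4 + 8*sqrt(2)*g^4 + 96*sqrt(2)*g^3 + 464*g^3 - 448*sqrt(2)*g^2 + 540*g^2 - 2560*g - 800*sqrt(2))/(4*(g^4 - 4*g^3 + 8*sqrt(2)*g^3 - 32*sqrt(2)*g^2 + 36*g^2 - 128*g + 32*sqrt(2)*g + 128))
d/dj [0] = 0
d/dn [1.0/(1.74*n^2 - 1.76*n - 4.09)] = (1.76 - 3.48*n)/(-1.74*n^2 + 1.76*n + 4.09)^2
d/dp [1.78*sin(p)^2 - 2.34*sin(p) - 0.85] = (3.56*sin(p) - 2.34)*cos(p)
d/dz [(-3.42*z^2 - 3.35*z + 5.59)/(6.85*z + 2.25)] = (-23.427*z^2 - 15.39*z - 45.829)/(46.9225*z^2 + 30.825*z + 5.0625)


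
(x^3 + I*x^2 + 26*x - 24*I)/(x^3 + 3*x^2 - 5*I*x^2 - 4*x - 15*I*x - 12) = (x + 6*I)/(x + 3)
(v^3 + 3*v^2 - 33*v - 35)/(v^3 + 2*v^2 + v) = (v^2 + 2*v - 35)/(v*(v + 1))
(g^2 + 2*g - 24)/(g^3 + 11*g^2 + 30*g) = (g - 4)/(g*(g + 5))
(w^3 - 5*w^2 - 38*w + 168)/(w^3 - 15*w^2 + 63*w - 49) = (w^2 + 2*w - 24)/(w^2 - 8*w + 7)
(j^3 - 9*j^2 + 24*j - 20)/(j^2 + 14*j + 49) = (j^3 - 9*j^2 + 24*j - 20)/(j^2 + 14*j + 49)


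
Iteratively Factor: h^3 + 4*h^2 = (h)*(h^2 + 4*h) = h^2*(h + 4)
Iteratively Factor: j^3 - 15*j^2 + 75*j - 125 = (j - 5)*(j^2 - 10*j + 25) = (j - 5)^2*(j - 5)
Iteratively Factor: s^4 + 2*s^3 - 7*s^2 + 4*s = (s + 4)*(s^3 - 2*s^2 + s) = (s - 1)*(s + 4)*(s^2 - s) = (s - 1)^2*(s + 4)*(s)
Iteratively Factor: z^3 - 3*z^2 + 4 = (z - 2)*(z^2 - z - 2) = (z - 2)^2*(z + 1)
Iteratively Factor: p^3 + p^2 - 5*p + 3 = (p - 1)*(p^2 + 2*p - 3) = (p - 1)*(p + 3)*(p - 1)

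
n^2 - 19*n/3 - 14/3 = (n - 7)*(n + 2/3)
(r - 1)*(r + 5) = r^2 + 4*r - 5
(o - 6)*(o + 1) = o^2 - 5*o - 6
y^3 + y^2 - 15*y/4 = y*(y - 3/2)*(y + 5/2)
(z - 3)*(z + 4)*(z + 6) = z^3 + 7*z^2 - 6*z - 72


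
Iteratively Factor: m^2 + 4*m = (m + 4)*(m)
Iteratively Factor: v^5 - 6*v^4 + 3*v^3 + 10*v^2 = (v)*(v^4 - 6*v^3 + 3*v^2 + 10*v) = v*(v - 2)*(v^3 - 4*v^2 - 5*v) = v*(v - 5)*(v - 2)*(v^2 + v) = v^2*(v - 5)*(v - 2)*(v + 1)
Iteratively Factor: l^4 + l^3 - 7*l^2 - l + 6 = (l + 3)*(l^3 - 2*l^2 - l + 2) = (l - 1)*(l + 3)*(l^2 - l - 2) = (l - 2)*(l - 1)*(l + 3)*(l + 1)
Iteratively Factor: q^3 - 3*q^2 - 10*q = (q + 2)*(q^2 - 5*q) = q*(q + 2)*(q - 5)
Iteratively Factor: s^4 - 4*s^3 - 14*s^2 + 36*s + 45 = (s - 3)*(s^3 - s^2 - 17*s - 15) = (s - 3)*(s + 3)*(s^2 - 4*s - 5) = (s - 3)*(s + 1)*(s + 3)*(s - 5)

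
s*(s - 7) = s^2 - 7*s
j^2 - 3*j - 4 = (j - 4)*(j + 1)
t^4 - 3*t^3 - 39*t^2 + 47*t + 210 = (t - 7)*(t - 3)*(t + 2)*(t + 5)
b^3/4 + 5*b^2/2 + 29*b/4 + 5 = (b/4 + 1)*(b + 1)*(b + 5)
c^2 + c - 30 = (c - 5)*(c + 6)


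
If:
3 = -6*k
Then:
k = -1/2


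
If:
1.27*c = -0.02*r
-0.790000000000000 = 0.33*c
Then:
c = -2.39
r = 152.02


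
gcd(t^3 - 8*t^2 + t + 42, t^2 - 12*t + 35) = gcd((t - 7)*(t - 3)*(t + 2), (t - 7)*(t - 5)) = t - 7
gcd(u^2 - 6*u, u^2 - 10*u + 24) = u - 6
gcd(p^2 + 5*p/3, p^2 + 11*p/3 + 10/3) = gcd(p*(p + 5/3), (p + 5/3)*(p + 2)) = p + 5/3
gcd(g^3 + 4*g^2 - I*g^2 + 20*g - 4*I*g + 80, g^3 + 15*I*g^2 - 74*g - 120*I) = g + 4*I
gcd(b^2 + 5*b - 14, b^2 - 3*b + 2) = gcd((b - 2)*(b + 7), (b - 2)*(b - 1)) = b - 2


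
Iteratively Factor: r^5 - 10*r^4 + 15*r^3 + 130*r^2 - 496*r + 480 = (r + 4)*(r^4 - 14*r^3 + 71*r^2 - 154*r + 120) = (r - 5)*(r + 4)*(r^3 - 9*r^2 + 26*r - 24) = (r - 5)*(r - 4)*(r + 4)*(r^2 - 5*r + 6) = (r - 5)*(r - 4)*(r - 2)*(r + 4)*(r - 3)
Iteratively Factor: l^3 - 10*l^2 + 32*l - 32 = (l - 4)*(l^2 - 6*l + 8) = (l - 4)*(l - 2)*(l - 4)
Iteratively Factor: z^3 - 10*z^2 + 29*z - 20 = (z - 5)*(z^2 - 5*z + 4) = (z - 5)*(z - 1)*(z - 4)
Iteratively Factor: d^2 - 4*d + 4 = (d - 2)*(d - 2)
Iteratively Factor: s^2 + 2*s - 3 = (s + 3)*(s - 1)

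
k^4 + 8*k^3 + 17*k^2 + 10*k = k*(k + 1)*(k + 2)*(k + 5)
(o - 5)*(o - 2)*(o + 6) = o^3 - o^2 - 32*o + 60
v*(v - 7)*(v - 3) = v^3 - 10*v^2 + 21*v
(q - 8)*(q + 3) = q^2 - 5*q - 24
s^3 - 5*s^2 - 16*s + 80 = (s - 5)*(s - 4)*(s + 4)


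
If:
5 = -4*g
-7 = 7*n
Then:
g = -5/4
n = -1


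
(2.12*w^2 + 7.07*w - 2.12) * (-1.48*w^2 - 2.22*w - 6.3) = -3.1376*w^4 - 15.17*w^3 - 25.9138*w^2 - 39.8346*w + 13.356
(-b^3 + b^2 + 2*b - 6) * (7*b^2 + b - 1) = -7*b^5 + 6*b^4 + 16*b^3 - 41*b^2 - 8*b + 6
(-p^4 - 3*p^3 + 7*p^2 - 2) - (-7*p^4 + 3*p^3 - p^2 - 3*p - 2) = 6*p^4 - 6*p^3 + 8*p^2 + 3*p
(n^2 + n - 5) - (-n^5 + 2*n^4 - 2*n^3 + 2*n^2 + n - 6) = n^5 - 2*n^4 + 2*n^3 - n^2 + 1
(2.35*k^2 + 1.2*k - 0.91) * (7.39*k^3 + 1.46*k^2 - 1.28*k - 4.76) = 17.3665*k^5 + 12.299*k^4 - 7.9809*k^3 - 14.0506*k^2 - 4.5472*k + 4.3316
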